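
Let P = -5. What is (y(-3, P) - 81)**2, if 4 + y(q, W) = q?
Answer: 7744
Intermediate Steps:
y(q, W) = -4 + q
(y(-3, P) - 81)**2 = ((-4 - 3) - 81)**2 = (-7 - 81)**2 = (-88)**2 = 7744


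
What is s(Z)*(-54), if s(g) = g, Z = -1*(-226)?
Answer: -12204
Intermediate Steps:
Z = 226
s(Z)*(-54) = 226*(-54) = -12204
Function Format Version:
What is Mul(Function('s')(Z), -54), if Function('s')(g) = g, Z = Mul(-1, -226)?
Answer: -12204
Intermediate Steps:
Z = 226
Mul(Function('s')(Z), -54) = Mul(226, -54) = -12204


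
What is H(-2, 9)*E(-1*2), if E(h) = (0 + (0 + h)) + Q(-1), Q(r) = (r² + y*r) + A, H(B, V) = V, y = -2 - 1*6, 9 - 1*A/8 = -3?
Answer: 927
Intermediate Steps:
A = 96 (A = 72 - 8*(-3) = 72 + 24 = 96)
y = -8 (y = -2 - 6 = -8)
Q(r) = 96 + r² - 8*r (Q(r) = (r² - 8*r) + 96 = 96 + r² - 8*r)
E(h) = 105 + h (E(h) = (0 + (0 + h)) + (96 + (-1)² - 8*(-1)) = (0 + h) + (96 + 1 + 8) = h + 105 = 105 + h)
H(-2, 9)*E(-1*2) = 9*(105 - 1*2) = 9*(105 - 2) = 9*103 = 927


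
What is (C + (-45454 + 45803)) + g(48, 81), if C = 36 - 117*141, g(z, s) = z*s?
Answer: -12224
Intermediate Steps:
g(z, s) = s*z
C = -16461 (C = 36 - 16497 = -16461)
(C + (-45454 + 45803)) + g(48, 81) = (-16461 + (-45454 + 45803)) + 81*48 = (-16461 + 349) + 3888 = -16112 + 3888 = -12224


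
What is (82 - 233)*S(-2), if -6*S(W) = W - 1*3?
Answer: -755/6 ≈ -125.83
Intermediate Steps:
S(W) = ½ - W/6 (S(W) = -(W - 1*3)/6 = -(W - 3)/6 = -(-3 + W)/6 = ½ - W/6)
(82 - 233)*S(-2) = (82 - 233)*(½ - ⅙*(-2)) = -151*(½ + ⅓) = -151*⅚ = -755/6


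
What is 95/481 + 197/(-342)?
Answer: -62267/164502 ≈ -0.37852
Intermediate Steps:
95/481 + 197/(-342) = 95*(1/481) + 197*(-1/342) = 95/481 - 197/342 = -62267/164502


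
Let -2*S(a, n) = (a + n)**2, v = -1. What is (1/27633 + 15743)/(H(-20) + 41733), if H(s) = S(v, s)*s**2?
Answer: -435026320/1284022611 ≈ -0.33880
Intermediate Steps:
S(a, n) = -(a + n)**2/2
H(s) = -s**2*(-1 + s)**2/2 (H(s) = (-(-1 + s)**2/2)*s**2 = -s**2*(-1 + s)**2/2)
(1/27633 + 15743)/(H(-20) + 41733) = (1/27633 + 15743)/(-1/2*(-20)**2*(-1 - 20)**2 + 41733) = (1/27633 + 15743)/(-1/2*400*(-21)**2 + 41733) = 435026320/(27633*(-1/2*400*441 + 41733)) = 435026320/(27633*(-88200 + 41733)) = (435026320/27633)/(-46467) = (435026320/27633)*(-1/46467) = -435026320/1284022611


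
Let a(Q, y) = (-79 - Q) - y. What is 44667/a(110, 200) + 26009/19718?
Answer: -870626405/7670302 ≈ -113.51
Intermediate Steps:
a(Q, y) = -79 - Q - y
44667/a(110, 200) + 26009/19718 = 44667/(-79 - 1*110 - 1*200) + 26009/19718 = 44667/(-79 - 110 - 200) + 26009*(1/19718) = 44667/(-389) + 26009/19718 = 44667*(-1/389) + 26009/19718 = -44667/389 + 26009/19718 = -870626405/7670302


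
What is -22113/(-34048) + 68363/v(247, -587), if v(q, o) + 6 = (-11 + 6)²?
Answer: 17504087/4864 ≈ 3598.7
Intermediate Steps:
v(q, o) = 19 (v(q, o) = -6 + (-11 + 6)² = -6 + (-5)² = -6 + 25 = 19)
-22113/(-34048) + 68363/v(247, -587) = -22113/(-34048) + 68363/19 = -22113*(-1/34048) + 68363*(1/19) = 3159/4864 + 68363/19 = 17504087/4864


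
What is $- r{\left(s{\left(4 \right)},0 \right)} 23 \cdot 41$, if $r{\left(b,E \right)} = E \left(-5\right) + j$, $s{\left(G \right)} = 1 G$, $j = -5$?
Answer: $4715$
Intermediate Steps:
$s{\left(G \right)} = G$
$r{\left(b,E \right)} = -5 - 5 E$ ($r{\left(b,E \right)} = E \left(-5\right) - 5 = - 5 E - 5 = -5 - 5 E$)
$- r{\left(s{\left(4 \right)},0 \right)} 23 \cdot 41 = - \left(-5 - 0\right) 23 \cdot 41 = - \left(-5 + 0\right) 23 \cdot 41 = - \left(-5\right) 23 \cdot 41 = - \left(-115\right) 41 = \left(-1\right) \left(-4715\right) = 4715$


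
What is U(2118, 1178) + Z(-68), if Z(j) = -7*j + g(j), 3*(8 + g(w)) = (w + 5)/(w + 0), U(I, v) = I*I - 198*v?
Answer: 289214085/68 ≈ 4.2532e+6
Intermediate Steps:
U(I, v) = I² - 198*v
g(w) = -8 + (5 + w)/(3*w) (g(w) = -8 + ((w + 5)/(w + 0))/3 = -8 + ((5 + w)/w)/3 = -8 + (5 + w)/(3*w))
Z(j) = -7*j + (5 - 23*j)/(3*j)
U(2118, 1178) + Z(-68) = (2118² - 198*1178) + (-23/3 - 7*(-68) + (5/3)/(-68)) = (4485924 - 233244) + (-23/3 + 476 + (5/3)*(-1/68)) = 4252680 + (-23/3 + 476 - 5/204) = 4252680 + 31845/68 = 289214085/68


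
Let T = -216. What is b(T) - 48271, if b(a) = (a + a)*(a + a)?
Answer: 138353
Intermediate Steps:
b(a) = 4*a² (b(a) = (2*a)*(2*a) = 4*a²)
b(T) - 48271 = 4*(-216)² - 48271 = 4*46656 - 48271 = 186624 - 48271 = 138353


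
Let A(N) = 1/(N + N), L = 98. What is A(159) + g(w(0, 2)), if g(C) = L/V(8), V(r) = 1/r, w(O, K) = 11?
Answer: 249313/318 ≈ 784.00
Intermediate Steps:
g(C) = 784 (g(C) = 98/(1/8) = 98*8 = 784)
A(N) = 1/(2*N)
A(159) + g(w(0, 2)) = (1/2)/159 + 784 = (1/2)*(1/159) + 784 = 1/318 + 784 = 249313/318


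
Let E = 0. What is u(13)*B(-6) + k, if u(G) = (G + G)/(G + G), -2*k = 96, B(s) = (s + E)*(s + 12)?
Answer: -84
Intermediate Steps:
B(s) = s*(12 + s) (B(s) = (s + 0)*(s + 12) = s*(12 + s))
k = -48 (k = -1/2*96 = -48)
u(G) = 1 (u(G) = (2*G)/((2*G)) = (2*G)*(1/(2*G)) = 1)
u(13)*B(-6) + k = 1*(-6*(12 - 6)) - 48 = 1*(-6*6) - 48 = 1*(-36) - 48 = -36 - 48 = -84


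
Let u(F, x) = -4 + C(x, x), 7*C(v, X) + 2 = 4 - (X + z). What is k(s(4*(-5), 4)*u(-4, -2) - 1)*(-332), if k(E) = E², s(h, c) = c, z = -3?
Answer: -56108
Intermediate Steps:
C(v, X) = 5/7 - X/7 (C(v, X) = -2/7 + (4 - (X - 3))/7 = -2/7 + (4 - (-3 + X))/7 = -2/7 + (4 + (3 - X))/7 = -2/7 + (7 - X)/7 = -2/7 + (1 - X/7) = 5/7 - X/7)
u(F, x) = -23/7 - x/7 (u(F, x) = -4 + (5/7 - x/7) = -23/7 - x/7)
k(s(4*(-5), 4)*u(-4, -2) - 1)*(-332) = (4*(-23/7 - ⅐*(-2)) - 1)²*(-332) = (4*(-23/7 + 2/7) - 1)²*(-332) = (4*(-3) - 1)²*(-332) = (-12 - 1)²*(-332) = (-13)²*(-332) = 169*(-332) = -56108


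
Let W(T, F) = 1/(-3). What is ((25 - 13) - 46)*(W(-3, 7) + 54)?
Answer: -5474/3 ≈ -1824.7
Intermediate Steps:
W(T, F) = -⅓
((25 - 13) - 46)*(W(-3, 7) + 54) = ((25 - 13) - 46)*(-⅓ + 54) = (12 - 46)*(161/3) = -34*161/3 = -5474/3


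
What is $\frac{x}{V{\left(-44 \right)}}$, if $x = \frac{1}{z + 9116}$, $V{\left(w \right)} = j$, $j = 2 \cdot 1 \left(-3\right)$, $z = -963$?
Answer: $- \frac{1}{48918} \approx -2.0442 \cdot 10^{-5}$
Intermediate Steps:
$j = -6$ ($j = 2 \left(-3\right) = -6$)
$V{\left(w \right)} = -6$
$x = \frac{1}{8153}$ ($x = \frac{1}{-963 + 9116} = \frac{1}{8153} \approx 0.00012265$)
$\frac{x}{V{\left(-44 \right)}} = \frac{1}{8153 \left(-6\right)} = \frac{1}{8153} \left(- \frac{1}{6}\right) = - \frac{1}{48918}$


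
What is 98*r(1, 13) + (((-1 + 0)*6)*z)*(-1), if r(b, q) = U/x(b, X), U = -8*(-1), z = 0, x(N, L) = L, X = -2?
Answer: -392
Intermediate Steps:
U = 8
r(b, q) = -4 (r(b, q) = 8/(-2) = 8*(-1/2) = -4)
98*r(1, 13) + (((-1 + 0)*6)*z)*(-1) = 98*(-4) + (((-1 + 0)*6)*0)*(-1) = -392 + (-1*6*0)*(-1) = -392 - 6*0*(-1) = -392 + 0*(-1) = -392 + 0 = -392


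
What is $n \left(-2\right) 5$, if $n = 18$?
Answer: $-180$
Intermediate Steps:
$n \left(-2\right) 5 = 18 \left(-2\right) 5 = \left(-36\right) 5 = -180$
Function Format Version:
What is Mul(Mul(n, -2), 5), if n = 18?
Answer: -180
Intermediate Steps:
Mul(Mul(n, -2), 5) = Mul(Mul(18, -2), 5) = Mul(-36, 5) = -180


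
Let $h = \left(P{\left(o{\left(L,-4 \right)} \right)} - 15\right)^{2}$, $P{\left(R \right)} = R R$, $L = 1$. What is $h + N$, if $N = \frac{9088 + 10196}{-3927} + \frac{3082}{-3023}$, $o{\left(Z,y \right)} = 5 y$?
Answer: $\frac{586518718893}{3957107} \approx 1.4822 \cdot 10^{5}$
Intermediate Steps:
$P{\left(R \right)} = R^{2}$
$N = - \frac{23466182}{3957107}$ ($N = 19284 \left(- \frac{1}{3927}\right) + 3082 \left(- \frac{1}{3023}\right) = - \frac{6428}{1309} - \frac{3082}{3023} = - \frac{23466182}{3957107} \approx -5.9301$)
$h = 148225$ ($h = \left(\left(5 \left(-4\right)\right)^{2} - 15\right)^{2} = \left(\left(-20\right)^{2} - 15\right)^{2} = \left(400 - 15\right)^{2} = 385^{2} = 148225$)
$h + N = 148225 - \frac{23466182}{3957107} = \frac{586518718893}{3957107}$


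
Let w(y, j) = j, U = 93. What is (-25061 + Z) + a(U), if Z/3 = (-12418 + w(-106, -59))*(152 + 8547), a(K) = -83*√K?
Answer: -325637330 - 83*√93 ≈ -3.2564e+8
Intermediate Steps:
Z = -325612269 (Z = 3*((-12418 - 59)*(152 + 8547)) = 3*(-12477*8699) = 3*(-108537423) = -325612269)
(-25061 + Z) + a(U) = (-25061 - 325612269) - 83*√93 = -325637330 - 83*√93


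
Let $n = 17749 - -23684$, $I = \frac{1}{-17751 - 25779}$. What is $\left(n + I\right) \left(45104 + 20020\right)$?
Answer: $\frac{19576040919606}{7255} \approx 2.6983 \cdot 10^{9}$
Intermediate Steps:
$I = - \frac{1}{43530}$ ($I = \frac{1}{-43530} = - \frac{1}{43530} \approx -2.2973 \cdot 10^{-5}$)
$n = 41433$ ($n = 17749 + 23684 = 41433$)
$\left(n + I\right) \left(45104 + 20020\right) = \left(41433 - \frac{1}{43530}\right) \left(45104 + 20020\right) = \frac{1803578489}{43530} \cdot 65124 = \frac{19576040919606}{7255}$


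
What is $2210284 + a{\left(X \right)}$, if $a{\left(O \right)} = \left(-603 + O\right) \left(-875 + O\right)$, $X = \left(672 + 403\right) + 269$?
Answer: $2557813$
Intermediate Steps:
$X = 1344$ ($X = 1075 + 269 = 1344$)
$a{\left(O \right)} = \left(-875 + O\right) \left(-603 + O\right)$
$2210284 + a{\left(X \right)} = 2210284 + \left(527625 + 1344^{2} - 1986432\right) = 2210284 + \left(527625 + 1806336 - 1986432\right) = 2210284 + 347529 = 2557813$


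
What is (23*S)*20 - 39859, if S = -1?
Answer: -40319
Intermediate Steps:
(23*S)*20 - 39859 = (23*(-1))*20 - 39859 = -23*20 - 39859 = -460 - 39859 = -40319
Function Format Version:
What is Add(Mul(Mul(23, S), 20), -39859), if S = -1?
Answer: -40319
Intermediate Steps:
Add(Mul(Mul(23, S), 20), -39859) = Add(Mul(Mul(23, -1), 20), -39859) = Add(Mul(-23, 20), -39859) = Add(-460, -39859) = -40319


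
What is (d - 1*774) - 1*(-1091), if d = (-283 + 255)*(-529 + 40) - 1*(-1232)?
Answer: 15241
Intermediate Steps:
d = 14924 (d = -28*(-489) + 1232 = 13692 + 1232 = 14924)
(d - 1*774) - 1*(-1091) = (14924 - 1*774) - 1*(-1091) = (14924 - 774) + 1091 = 14150 + 1091 = 15241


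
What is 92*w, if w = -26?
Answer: -2392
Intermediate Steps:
92*w = 92*(-26) = -2392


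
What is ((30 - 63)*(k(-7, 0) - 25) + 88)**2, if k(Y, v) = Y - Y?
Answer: 833569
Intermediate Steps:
k(Y, v) = 0
((30 - 63)*(k(-7, 0) - 25) + 88)**2 = ((30 - 63)*(0 - 25) + 88)**2 = (-33*(-25) + 88)**2 = (825 + 88)**2 = 913**2 = 833569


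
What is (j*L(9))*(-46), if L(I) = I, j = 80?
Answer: -33120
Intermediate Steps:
(j*L(9))*(-46) = (80*9)*(-46) = 720*(-46) = -33120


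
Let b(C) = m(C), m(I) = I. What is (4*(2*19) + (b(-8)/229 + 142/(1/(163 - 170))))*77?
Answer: -14847602/229 ≈ -64837.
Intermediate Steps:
b(C) = C
(4*(2*19) + (b(-8)/229 + 142/(1/(163 - 170))))*77 = (4*(2*19) + (-8/229 + 142/(1/(163 - 170))))*77 = (4*38 + (-8*1/229 + 142/(1/(-7))))*77 = (152 + (-8/229 + 142/(-1/7)))*77 = (152 + (-8/229 + 142*(-7)))*77 = (152 + (-8/229 - 994))*77 = (152 - 227634/229)*77 = -192826/229*77 = -14847602/229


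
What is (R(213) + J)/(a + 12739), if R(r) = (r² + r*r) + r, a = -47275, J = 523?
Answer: -45737/17268 ≈ -2.6487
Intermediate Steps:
R(r) = r + 2*r² (R(r) = (r² + r²) + r = 2*r² + r = r + 2*r²)
(R(213) + J)/(a + 12739) = (213*(1 + 2*213) + 523)/(-47275 + 12739) = (213*(1 + 426) + 523)/(-34536) = (213*427 + 523)*(-1/34536) = (90951 + 523)*(-1/34536) = 91474*(-1/34536) = -45737/17268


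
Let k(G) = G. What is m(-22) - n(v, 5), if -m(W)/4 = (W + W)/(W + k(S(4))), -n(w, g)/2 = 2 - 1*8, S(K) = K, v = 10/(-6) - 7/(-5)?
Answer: -196/9 ≈ -21.778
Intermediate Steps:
v = -4/15 (v = 10*(-⅙) - 7*(-⅕) = -5/3 + 7/5 = -4/15 ≈ -0.26667)
n(w, g) = 12 (n(w, g) = -2*(2 - 1*8) = -2*(2 - 8) = -2*(-6) = 12)
m(W) = -8*W/(4 + W) (m(W) = -4*(W + W)/(W + 4) = -4*2*W/(4 + W) = -8*W/(4 + W))
m(-22) - n(v, 5) = -8*(-22)/(4 - 22) - 1*12 = -8*(-22)/(-18) - 12 = -8*(-22)*(-1/18) - 12 = -88/9 - 12 = -196/9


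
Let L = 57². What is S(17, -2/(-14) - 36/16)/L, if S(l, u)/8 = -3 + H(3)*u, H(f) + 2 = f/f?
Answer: -50/22743 ≈ -0.0021985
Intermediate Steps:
H(f) = -1 (H(f) = -2 + f/f = -2 + 1 = -1)
S(l, u) = -24 - 8*u (S(l, u) = 8*(-3 - u) = -24 - 8*u)
L = 3249
S(17, -2/(-14) - 36/16)/L = (-24 - 8*(-2/(-14) - 36/16))/3249 = (-24 - 8*(-2*(-1/14) - 36*1/16))*(1/3249) = (-24 - 8*(⅐ - 9/4))*(1/3249) = (-24 - 8*(-59/28))*(1/3249) = (-24 + 118/7)*(1/3249) = -50/7*1/3249 = -50/22743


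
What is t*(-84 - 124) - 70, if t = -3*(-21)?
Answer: -13174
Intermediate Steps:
t = 63
t*(-84 - 124) - 70 = 63*(-84 - 124) - 70 = 63*(-208) - 70 = -13104 - 70 = -13174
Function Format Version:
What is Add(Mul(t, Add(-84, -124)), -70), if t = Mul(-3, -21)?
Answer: -13174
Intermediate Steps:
t = 63
Add(Mul(t, Add(-84, -124)), -70) = Add(Mul(63, Add(-84, -124)), -70) = Add(Mul(63, -208), -70) = Add(-13104, -70) = -13174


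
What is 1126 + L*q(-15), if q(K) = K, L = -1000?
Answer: 16126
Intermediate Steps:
1126 + L*q(-15) = 1126 - 1000*(-15) = 1126 + 15000 = 16126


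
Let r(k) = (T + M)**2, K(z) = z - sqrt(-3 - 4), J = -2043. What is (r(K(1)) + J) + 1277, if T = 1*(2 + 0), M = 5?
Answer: -717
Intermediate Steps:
T = 2 (T = 1*2 = 2)
K(z) = z - I*sqrt(7) (K(z) = z - sqrt(-7) = z - I*sqrt(7))
r(k) = 49 (r(k) = (2 + 5)**2 = 7**2 = 49)
(r(K(1)) + J) + 1277 = (49 - 2043) + 1277 = -1994 + 1277 = -717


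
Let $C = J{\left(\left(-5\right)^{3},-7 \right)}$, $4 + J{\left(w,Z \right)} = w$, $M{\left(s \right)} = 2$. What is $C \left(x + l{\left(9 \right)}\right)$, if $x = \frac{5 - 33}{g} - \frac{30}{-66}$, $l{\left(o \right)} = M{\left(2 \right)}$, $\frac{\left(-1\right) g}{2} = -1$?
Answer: $\frac{16383}{11} \approx 1489.4$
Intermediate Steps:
$g = 2$ ($g = \left(-2\right) \left(-1\right) = 2$)
$J{\left(w,Z \right)} = -4 + w$
$l{\left(o \right)} = 2$
$C = -129$ ($C = -4 + \left(-5\right)^{3} = -4 - 125 = -129$)
$x = - \frac{149}{11}$ ($x = \frac{5 - 33}{2} - \frac{30}{-66} = \left(-28\right) \frac{1}{2} - - \frac{5}{11} = -14 + \frac{5}{11} = - \frac{149}{11} \approx -13.545$)
$C \left(x + l{\left(9 \right)}\right) = - 129 \left(- \frac{149}{11} + 2\right) = \left(-129\right) \left(- \frac{127}{11}\right) = \frac{16383}{11}$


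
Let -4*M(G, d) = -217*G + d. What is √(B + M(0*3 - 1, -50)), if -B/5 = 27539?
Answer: I*√550947/2 ≈ 371.13*I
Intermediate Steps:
B = -137695 (B = -5*27539 = -137695)
M(G, d) = -d/4 + 217*G/4 (M(G, d) = -(-217*G + d)/4 = -(d - 217*G)/4 = -d/4 + 217*G/4)
√(B + M(0*3 - 1, -50)) = √(-137695 + (-¼*(-50) + 217*(0*3 - 1)/4)) = √(-137695 + (25/2 + 217*(0 - 1)/4)) = √(-137695 + (25/2 + (217/4)*(-1))) = √(-137695 + (25/2 - 217/4)) = √(-137695 - 167/4) = √(-550947/4) = I*√550947/2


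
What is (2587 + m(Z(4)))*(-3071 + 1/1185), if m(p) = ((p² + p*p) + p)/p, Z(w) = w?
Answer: -9447191864/1185 ≈ -7.9723e+6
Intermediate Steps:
m(p) = (p + 2*p²)/p (m(p) = ((p² + p²) + p)/p = (2*p² + p)/p = (p + 2*p²)/p)
(2587 + m(Z(4)))*(-3071 + 1/1185) = (2587 + (1 + 2*4))*(-3071 + 1/1185) = (2587 + (1 + 8))*(-3071 + 1/1185) = (2587 + 9)*(-3639134/1185) = 2596*(-3639134/1185) = -9447191864/1185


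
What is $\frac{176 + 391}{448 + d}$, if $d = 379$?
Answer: $\frac{567}{827} \approx 0.68561$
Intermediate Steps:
$\frac{176 + 391}{448 + d} = \frac{176 + 391}{448 + 379} = \frac{567}{827}$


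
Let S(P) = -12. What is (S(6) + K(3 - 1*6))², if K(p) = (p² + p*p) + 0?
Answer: 36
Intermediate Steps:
K(p) = 2*p² (K(p) = (p² + p²) + 0 = 2*p² + 0 = 2*p²)
(S(6) + K(3 - 1*6))² = (-12 + 2*(3 - 1*6)²)² = (-12 + 2*(3 - 6)²)² = (-12 + 2*(-3)²)² = (-12 + 2*9)² = (-12 + 18)² = 6² = 36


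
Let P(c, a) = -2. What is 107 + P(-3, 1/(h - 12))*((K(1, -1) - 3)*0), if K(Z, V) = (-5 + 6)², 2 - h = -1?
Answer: 107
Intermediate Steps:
h = 3 (h = 2 - 1*(-1) = 2 + 1 = 3)
K(Z, V) = 1 (K(Z, V) = 1² = 1)
107 + P(-3, 1/(h - 12))*((K(1, -1) - 3)*0) = 107 - 2*(1 - 3)*0 = 107 - (-4)*0 = 107 - 2*0 = 107 + 0 = 107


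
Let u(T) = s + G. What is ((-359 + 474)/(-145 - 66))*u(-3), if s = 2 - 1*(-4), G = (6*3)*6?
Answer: -13110/211 ≈ -62.133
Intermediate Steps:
G = 108 (G = 18*6 = 108)
s = 6 (s = 2 + 4 = 6)
u(T) = 114 (u(T) = 6 + 108 = 114)
((-359 + 474)/(-145 - 66))*u(-3) = ((-359 + 474)/(-145 - 66))*114 = (115/(-211))*114 = (115*(-1/211))*114 = -115/211*114 = -13110/211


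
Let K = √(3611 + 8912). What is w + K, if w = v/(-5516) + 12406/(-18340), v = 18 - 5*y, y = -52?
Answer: -656518/903245 + √12523 ≈ 111.18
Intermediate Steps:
v = 278 (v = 18 - 5*(-52) = 18 + 260 = 278)
K = √12523 ≈ 111.91
w = -656518/903245 (w = 278/(-5516) + 12406/(-18340) = 278*(-1/5516) + 12406*(-1/18340) = -139/2758 - 6203/9170 = -656518/903245 ≈ -0.72684)
w + K = -656518/903245 + √12523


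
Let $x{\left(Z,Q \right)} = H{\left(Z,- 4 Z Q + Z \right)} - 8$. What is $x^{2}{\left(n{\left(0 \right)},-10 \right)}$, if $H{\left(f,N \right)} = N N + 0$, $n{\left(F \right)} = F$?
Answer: $64$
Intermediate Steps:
$H{\left(f,N \right)} = N^{2}$ ($H{\left(f,N \right)} = N^{2} + 0 = N^{2}$)
$x{\left(Z,Q \right)} = -8 + \left(Z - 4 Q Z\right)^{2}$ ($x{\left(Z,Q \right)} = \left(- 4 Z Q + Z\right)^{2} - 8 = \left(- 4 Q Z + Z\right)^{2} - 8 = \left(Z - 4 Q Z\right)^{2} - 8 = -8 + \left(Z - 4 Q Z\right)^{2}$)
$x^{2}{\left(n{\left(0 \right)},-10 \right)} = \left(-8 + 0^{2} \left(-1 + 4 \left(-10\right)\right)^{2}\right)^{2} = \left(-8 + 0 \left(-1 - 40\right)^{2}\right)^{2} = \left(-8 + 0 \left(-41\right)^{2}\right)^{2} = \left(-8 + 0 \cdot 1681\right)^{2} = \left(-8 + 0\right)^{2} = \left(-8\right)^{2} = 64$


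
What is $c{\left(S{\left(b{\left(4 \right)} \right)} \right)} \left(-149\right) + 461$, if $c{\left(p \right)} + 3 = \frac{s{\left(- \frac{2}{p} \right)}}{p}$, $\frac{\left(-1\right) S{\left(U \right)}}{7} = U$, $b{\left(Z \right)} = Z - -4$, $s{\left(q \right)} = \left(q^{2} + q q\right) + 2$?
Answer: $\frac{20049381}{21952} \approx 913.33$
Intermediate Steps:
$s{\left(q \right)} = 2 + 2 q^{2}$ ($s{\left(q \right)} = \left(q^{2} + q^{2}\right) + 2 = 2 q^{2} + 2 = 2 + 2 q^{2}$)
$b{\left(Z \right)} = 4 + Z$ ($b{\left(Z \right)} = Z + 4 = 4 + Z$)
$S{\left(U \right)} = - 7 U$
$c{\left(p \right)} = -3 + \frac{2 + \frac{8}{p^{2}}}{p}$ ($c{\left(p \right)} = -3 + \frac{2 + 2 \left(- \frac{2}{p}\right)^{2}}{p} = -3 + \frac{2 + 2 \frac{4}{p^{2}}}{p} = -3 + \frac{2 + \frac{8}{p^{2}}}{p}$)
$c{\left(S{\left(b{\left(4 \right)} \right)} \right)} \left(-149\right) + 461 = \left(-3 + \frac{2}{\left(-7\right) \left(4 + 4\right)} + \frac{8}{\left(-343\right) \left(4 + 4\right)^{3}}\right) \left(-149\right) + 461 = \left(-3 + \frac{2}{\left(-7\right) 8} + \frac{8}{-175616}\right) \left(-149\right) + 461 = \left(-3 + \frac{2}{-56} + \frac{8}{-175616}\right) \left(-149\right) + 461 = \left(-3 + 2 \left(- \frac{1}{56}\right) + 8 \left(- \frac{1}{175616}\right)\right) \left(-149\right) + 461 = \left(-3 - \frac{1}{28} - \frac{1}{21952}\right) \left(-149\right) + 461 = \left(- \frac{66641}{21952}\right) \left(-149\right) + 461 = \frac{9929509}{21952} + 461 = \frac{20049381}{21952}$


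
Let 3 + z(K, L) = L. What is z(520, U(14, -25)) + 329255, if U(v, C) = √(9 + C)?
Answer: 329252 + 4*I ≈ 3.2925e+5 + 4.0*I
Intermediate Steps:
z(K, L) = -3 + L
z(520, U(14, -25)) + 329255 = (-3 + √(9 - 25)) + 329255 = (-3 + √(-16)) + 329255 = (-3 + 4*I) + 329255 = 329252 + 4*I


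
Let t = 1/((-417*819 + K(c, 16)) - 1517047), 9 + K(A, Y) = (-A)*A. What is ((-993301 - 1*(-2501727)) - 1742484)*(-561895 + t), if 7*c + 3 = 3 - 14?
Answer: 244433438832621588/1858583 ≈ 1.3152e+11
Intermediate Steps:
c = -2 (c = -3/7 + (3 - 14)/7 = -3/7 + (1/7)*(-11) = -3/7 - 11/7 = -2)
K(A, Y) = -9 - A**2 (K(A, Y) = -9 + (-A)*A = -9 - A**2)
t = -1/1858583 (t = 1/((-417*819 + (-9 - 1*(-2)**2)) - 1517047) = 1/((-341523 + (-9 - 1*4)) - 1517047) = 1/((-341523 + (-9 - 4)) - 1517047) = 1/((-341523 - 13) - 1517047) = 1/(-341536 - 1517047) = 1/(-1858583) = -1/1858583 ≈ -5.3804e-7)
((-993301 - 1*(-2501727)) - 1742484)*(-561895 + t) = ((-993301 - 1*(-2501727)) - 1742484)*(-561895 - 1/1858583) = ((-993301 + 2501727) - 1742484)*(-1044328494786/1858583) = (1508426 - 1742484)*(-1044328494786/1858583) = -234058*(-1044328494786/1858583) = 244433438832621588/1858583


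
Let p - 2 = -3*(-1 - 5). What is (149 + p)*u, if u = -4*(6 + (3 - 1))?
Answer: -5408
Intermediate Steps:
p = 20 (p = 2 - 3*(-1 - 5) = 2 - 3*(-6) = 2 + 18 = 20)
u = -32 (u = -4*(6 + 2) = -4*8 = -32)
(149 + p)*u = (149 + 20)*(-32) = 169*(-32) = -5408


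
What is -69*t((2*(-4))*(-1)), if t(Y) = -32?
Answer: 2208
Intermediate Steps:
-69*t((2*(-4))*(-1)) = -69*(-32) = 2208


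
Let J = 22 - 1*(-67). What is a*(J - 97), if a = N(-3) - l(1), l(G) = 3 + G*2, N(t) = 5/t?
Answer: 160/3 ≈ 53.333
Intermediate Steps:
J = 89 (J = 22 + 67 = 89)
l(G) = 3 + 2*G
a = -20/3 (a = 5/(-3) - (3 + 2*1) = 5*(-⅓) - (3 + 2) = -5/3 - 1*5 = -5/3 - 5 = -20/3 ≈ -6.6667)
a*(J - 97) = -20*(89 - 97)/3 = -20/3*(-8) = 160/3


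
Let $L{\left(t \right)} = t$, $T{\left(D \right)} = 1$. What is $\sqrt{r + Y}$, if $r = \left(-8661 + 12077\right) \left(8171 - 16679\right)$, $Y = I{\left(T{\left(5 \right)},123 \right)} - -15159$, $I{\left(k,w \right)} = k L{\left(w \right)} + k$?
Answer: $i \sqrt{29048045} \approx 5389.6 i$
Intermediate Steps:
$I{\left(k,w \right)} = k + k w$ ($I{\left(k,w \right)} = k w + k = k + k w$)
$Y = 15283$ ($Y = 1 \left(1 + 123\right) - -15159 = 1 \cdot 124 + 15159 = 124 + 15159 = 15283$)
$r = -29063328$ ($r = 3416 \left(-8508\right) = -29063328$)
$\sqrt{r + Y} = \sqrt{-29063328 + 15283} = \sqrt{-29048045} = i \sqrt{29048045}$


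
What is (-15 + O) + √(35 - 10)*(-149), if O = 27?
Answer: -733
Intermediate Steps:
(-15 + O) + √(35 - 10)*(-149) = (-15 + 27) + √(35 - 10)*(-149) = 12 + √25*(-149) = 12 + 5*(-149) = 12 - 745 = -733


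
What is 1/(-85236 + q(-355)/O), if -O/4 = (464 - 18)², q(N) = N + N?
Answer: -397832/33909607997 ≈ -1.1732e-5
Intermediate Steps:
q(N) = 2*N
O = -795664 (O = -4*(464 - 18)² = -4*446² = -4*198916 = -795664)
1/(-85236 + q(-355)/O) = 1/(-85236 + (2*(-355))/(-795664)) = 1/(-85236 - 710*(-1/795664)) = 1/(-85236 + 355/397832) = 1/(-33909607997/397832) = -397832/33909607997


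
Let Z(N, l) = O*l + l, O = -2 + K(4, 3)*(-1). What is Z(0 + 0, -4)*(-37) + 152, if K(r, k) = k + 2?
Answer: -736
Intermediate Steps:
K(r, k) = 2 + k
O = -7 (O = -2 + (2 + 3)*(-1) = -2 + 5*(-1) = -2 - 5 = -7)
Z(N, l) = -6*l (Z(N, l) = -7*l + l = -6*l)
Z(0 + 0, -4)*(-37) + 152 = -6*(-4)*(-37) + 152 = 24*(-37) + 152 = -888 + 152 = -736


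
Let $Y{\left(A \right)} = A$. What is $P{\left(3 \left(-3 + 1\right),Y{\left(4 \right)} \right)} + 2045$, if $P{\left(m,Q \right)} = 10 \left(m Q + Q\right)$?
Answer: $1845$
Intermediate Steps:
$P{\left(m,Q \right)} = 10 Q + 10 Q m$ ($P{\left(m,Q \right)} = 10 \left(Q m + Q\right) = 10 \left(Q + Q m\right) = 10 Q + 10 Q m$)
$P{\left(3 \left(-3 + 1\right),Y{\left(4 \right)} \right)} + 2045 = 10 \cdot 4 \left(1 + 3 \left(-3 + 1\right)\right) + 2045 = 10 \cdot 4 \left(1 + 3 \left(-2\right)\right) + 2045 = 10 \cdot 4 \left(1 - 6\right) + 2045 = 10 \cdot 4 \left(-5\right) + 2045 = -200 + 2045 = 1845$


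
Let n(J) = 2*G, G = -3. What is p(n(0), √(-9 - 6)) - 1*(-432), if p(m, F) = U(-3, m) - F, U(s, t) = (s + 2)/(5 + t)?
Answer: 433 - I*√15 ≈ 433.0 - 3.873*I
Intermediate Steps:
U(s, t) = (2 + s)/(5 + t)
n(J) = -6 (n(J) = 2*(-3) = -6)
p(m, F) = -F - 1/(5 + m) (p(m, F) = (2 - 3)/(5 + m) - F = -1/(5 + m) - F = -F - 1/(5 + m))
p(n(0), √(-9 - 6)) - 1*(-432) = (-1 - √(-9 - 6)*(5 - 6))/(5 - 6) - 1*(-432) = (-1 - 1*√(-15)*(-1))/(-1) + 432 = -(-1 - 1*I*√15*(-1)) + 432 = -(-1 + I*√15) + 432 = (1 - I*√15) + 432 = 433 - I*√15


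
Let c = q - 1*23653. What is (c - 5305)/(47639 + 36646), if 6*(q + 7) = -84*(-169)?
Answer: -26599/84285 ≈ -0.31558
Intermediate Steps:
q = 2359 (q = -7 + (-84*(-169))/6 = -7 + (⅙)*14196 = -7 + 2366 = 2359)
c = -21294 (c = 2359 - 1*23653 = 2359 - 23653 = -21294)
(c - 5305)/(47639 + 36646) = (-21294 - 5305)/(47639 + 36646) = -26599/84285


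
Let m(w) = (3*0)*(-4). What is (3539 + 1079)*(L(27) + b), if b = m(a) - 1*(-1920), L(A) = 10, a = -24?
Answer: 8912740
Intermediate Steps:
m(w) = 0 (m(w) = 0*(-4) = 0)
b = 1920 (b = 0 - 1*(-1920) = 0 + 1920 = 1920)
(3539 + 1079)*(L(27) + b) = (3539 + 1079)*(10 + 1920) = 4618*1930 = 8912740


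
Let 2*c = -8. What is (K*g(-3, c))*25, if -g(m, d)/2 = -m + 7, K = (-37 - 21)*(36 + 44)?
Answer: 2320000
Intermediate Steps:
c = -4 (c = (½)*(-8) = -4)
K = -4640 (K = -58*80 = -4640)
g(m, d) = -14 + 2*m (g(m, d) = -2*(-m + 7) = -2*(7 - m) = -14 + 2*m)
(K*g(-3, c))*25 = -4640*(-14 + 2*(-3))*25 = -4640*(-14 - 6)*25 = -4640*(-20)*25 = 92800*25 = 2320000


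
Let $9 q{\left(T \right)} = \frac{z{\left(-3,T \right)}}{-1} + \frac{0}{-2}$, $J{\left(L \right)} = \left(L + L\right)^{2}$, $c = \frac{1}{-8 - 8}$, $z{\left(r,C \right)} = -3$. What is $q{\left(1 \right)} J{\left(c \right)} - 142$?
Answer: $- \frac{27263}{192} \approx -141.99$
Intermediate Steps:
$c = - \frac{1}{16}$ ($c = \frac{1}{-16} = - \frac{1}{16} \approx -0.0625$)
$J{\left(L \right)} = 4 L^{2}$ ($J{\left(L \right)} = \left(2 L\right)^{2} = 4 L^{2}$)
$q{\left(T \right)} = \frac{1}{3}$ ($q{\left(T \right)} = \frac{- \frac{3}{-1} + \frac{0}{-2}}{9} = \frac{\left(-3\right) \left(-1\right) + 0 \left(- \frac{1}{2}\right)}{9} = \frac{3 + 0}{9} = \frac{1}{9} \cdot 3 = \frac{1}{3}$)
$q{\left(1 \right)} J{\left(c \right)} - 142 = \frac{4 \left(- \frac{1}{16}\right)^{2}}{3} - 142 = \frac{4 \cdot \frac{1}{256}}{3} - 142 = \frac{1}{3} \cdot \frac{1}{64} - 142 = \frac{1}{192} - 142 = - \frac{27263}{192}$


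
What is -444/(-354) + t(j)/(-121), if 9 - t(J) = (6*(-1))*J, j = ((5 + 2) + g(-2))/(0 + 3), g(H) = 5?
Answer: 637/649 ≈ 0.98151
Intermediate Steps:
j = 4 (j = ((5 + 2) + 5)/(0 + 3) = (7 + 5)/3 = 12*(⅓) = 4)
t(J) = 9 + 6*J (t(J) = 9 - 6*(-1)*J = 9 - (-6)*J = 9 + 6*J)
-444/(-354) + t(j)/(-121) = -444/(-354) + (9 + 6*4)/(-121) = -444*(-1/354) + (9 + 24)*(-1/121) = 74/59 + 33*(-1/121) = 74/59 - 3/11 = 637/649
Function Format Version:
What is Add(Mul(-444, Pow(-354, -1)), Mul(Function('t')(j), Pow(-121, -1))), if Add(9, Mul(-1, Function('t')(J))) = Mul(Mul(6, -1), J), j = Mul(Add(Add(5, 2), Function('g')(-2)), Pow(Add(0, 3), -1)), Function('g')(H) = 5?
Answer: Rational(637, 649) ≈ 0.98151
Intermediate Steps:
j = 4 (j = Mul(Add(Add(5, 2), 5), Pow(Add(0, 3), -1)) = Mul(Add(7, 5), Pow(3, -1)) = Mul(12, Rational(1, 3)) = 4)
Function('t')(J) = Add(9, Mul(6, J)) (Function('t')(J) = Add(9, Mul(-1, Mul(Mul(6, -1), J))) = Add(9, Mul(-1, Mul(-6, J))) = Add(9, Mul(6, J)))
Add(Mul(-444, Pow(-354, -1)), Mul(Function('t')(j), Pow(-121, -1))) = Add(Mul(-444, Pow(-354, -1)), Mul(Add(9, Mul(6, 4)), Pow(-121, -1))) = Add(Mul(-444, Rational(-1, 354)), Mul(Add(9, 24), Rational(-1, 121))) = Add(Rational(74, 59), Mul(33, Rational(-1, 121))) = Add(Rational(74, 59), Rational(-3, 11)) = Rational(637, 649)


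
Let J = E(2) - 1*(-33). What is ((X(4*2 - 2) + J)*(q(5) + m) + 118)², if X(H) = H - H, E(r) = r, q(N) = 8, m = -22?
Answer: 138384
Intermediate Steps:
J = 35 (J = 2 - 1*(-33) = 2 + 33 = 35)
X(H) = 0
((X(4*2 - 2) + J)*(q(5) + m) + 118)² = ((0 + 35)*(8 - 22) + 118)² = (35*(-14) + 118)² = (-490 + 118)² = (-372)² = 138384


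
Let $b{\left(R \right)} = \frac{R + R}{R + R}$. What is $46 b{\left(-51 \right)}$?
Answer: $46$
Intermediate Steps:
$b{\left(R \right)} = 1$ ($b{\left(R \right)} = \frac{2 R}{2 R} = 2 R \frac{1}{2 R} = 1$)
$46 b{\left(-51 \right)} = 46 \cdot 1 = 46$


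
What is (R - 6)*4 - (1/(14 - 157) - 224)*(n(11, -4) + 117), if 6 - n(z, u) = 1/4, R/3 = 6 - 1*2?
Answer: 15741931/572 ≈ 27521.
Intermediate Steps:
R = 12 (R = 3*(6 - 1*2) = 3*(6 - 2) = 3*4 = 12)
n(z, u) = 23/4 (n(z, u) = 6 - 1/4 = 6 - 1*¼ = 6 - ¼ = 23/4)
(R - 6)*4 - (1/(14 - 157) - 224)*(n(11, -4) + 117) = (12 - 6)*4 - (1/(14 - 157) - 224)*(23/4 + 117) = 6*4 - (1/(-143) - 224)*491/4 = 24 - (-1/143 - 224)*491/4 = 24 - (-32033)*491/(143*4) = 24 - 1*(-15728203/572) = 24 + 15728203/572 = 15741931/572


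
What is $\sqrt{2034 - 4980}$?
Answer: $i \sqrt{2946} \approx 54.277 i$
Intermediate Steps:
$\sqrt{2034 - 4980} = \sqrt{-2946} = i \sqrt{2946}$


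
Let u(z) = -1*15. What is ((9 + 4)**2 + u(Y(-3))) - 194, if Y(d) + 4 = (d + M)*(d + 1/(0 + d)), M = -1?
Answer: -40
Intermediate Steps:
Y(d) = -4 + (-1 + d)*(d + 1/d) (Y(d) = -4 + (d - 1)*(d + 1/(0 + d)) = -4 + (-1 + d)*(d + 1/d))
u(z) = -15
((9 + 4)**2 + u(Y(-3))) - 194 = ((9 + 4)**2 - 15) - 194 = (13**2 - 15) - 194 = (169 - 15) - 194 = 154 - 194 = -40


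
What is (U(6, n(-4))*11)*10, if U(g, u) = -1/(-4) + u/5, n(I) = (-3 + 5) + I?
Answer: -33/2 ≈ -16.500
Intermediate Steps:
n(I) = 2 + I
U(g, u) = ¼ + u/5 (U(g, u) = -1*(-¼) + u*(⅕) = ¼ + u/5)
(U(6, n(-4))*11)*10 = ((¼ + (2 - 4)/5)*11)*10 = ((¼ + (⅕)*(-2))*11)*10 = ((¼ - ⅖)*11)*10 = -3/20*11*10 = -33/20*10 = -33/2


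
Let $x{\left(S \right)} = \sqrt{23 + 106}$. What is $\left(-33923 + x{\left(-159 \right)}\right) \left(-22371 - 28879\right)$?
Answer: $1738553750 - 51250 \sqrt{129} \approx 1.738 \cdot 10^{9}$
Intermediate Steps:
$x{\left(S \right)} = \sqrt{129}$
$\left(-33923 + x{\left(-159 \right)}\right) \left(-22371 - 28879\right) = \left(-33923 + \sqrt{129}\right) \left(-22371 - 28879\right) = \left(-33923 + \sqrt{129}\right) \left(-51250\right) = 1738553750 - 51250 \sqrt{129}$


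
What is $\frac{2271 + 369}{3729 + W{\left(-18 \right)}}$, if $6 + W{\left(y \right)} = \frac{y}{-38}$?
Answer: $\frac{8360}{11791} \approx 0.70901$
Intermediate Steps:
$W{\left(y \right)} = -6 - \frac{y}{38}$ ($W{\left(y \right)} = -6 + \frac{y}{-38} = -6 + y \left(- \frac{1}{38}\right) = -6 - \frac{y}{38}$)
$\frac{2271 + 369}{3729 + W{\left(-18 \right)}} = \frac{2271 + 369}{3729 - \frac{105}{19}} = \frac{2640}{3729 + \left(-6 + \frac{9}{19}\right)} = \frac{2640}{3729 - \frac{105}{19}} = \frac{2640}{\frac{70746}{19}} = 2640 \cdot \frac{19}{70746} = \frac{8360}{11791}$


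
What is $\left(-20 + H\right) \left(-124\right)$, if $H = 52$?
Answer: $-3968$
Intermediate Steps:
$\left(-20 + H\right) \left(-124\right) = \left(-20 + 52\right) \left(-124\right) = 32 \left(-124\right) = -3968$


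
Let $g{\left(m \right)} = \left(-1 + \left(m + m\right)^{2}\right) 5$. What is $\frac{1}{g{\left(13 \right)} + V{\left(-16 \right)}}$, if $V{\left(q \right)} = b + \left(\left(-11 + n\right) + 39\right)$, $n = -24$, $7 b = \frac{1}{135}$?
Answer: $\frac{945}{3193156} \approx 0.00029595$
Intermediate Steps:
$b = \frac{1}{945}$ ($b = \frac{1}{7 \cdot 135} = \frac{1}{7} \cdot \frac{1}{135} = \frac{1}{945} \approx 0.0010582$)
$g{\left(m \right)} = -5 + 20 m^{2}$ ($g{\left(m \right)} = \left(-1 + \left(2 m\right)^{2}\right) 5 = \left(-1 + 4 m^{2}\right) 5 = -5 + 20 m^{2}$)
$V{\left(q \right)} = \frac{3781}{945}$ ($V{\left(q \right)} = \frac{1}{945} + \left(\left(-11 - 24\right) + 39\right) = \frac{1}{945} + \left(-35 + 39\right) = \frac{1}{945} + 4 = \frac{3781}{945}$)
$\frac{1}{g{\left(13 \right)} + V{\left(-16 \right)}} = \frac{1}{\left(-5 + 20 \cdot 13^{2}\right) + \frac{3781}{945}} = \frac{1}{\left(-5 + 20 \cdot 169\right) + \frac{3781}{945}} = \frac{1}{\left(-5 + 3380\right) + \frac{3781}{945}} = \frac{1}{3375 + \frac{3781}{945}} = \frac{1}{\frac{3193156}{945}} = \frac{945}{3193156}$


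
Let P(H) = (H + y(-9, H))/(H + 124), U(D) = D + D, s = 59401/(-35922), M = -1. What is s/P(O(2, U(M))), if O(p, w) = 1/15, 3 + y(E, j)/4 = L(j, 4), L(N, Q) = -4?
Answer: 110545261/15051318 ≈ 7.3446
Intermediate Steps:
y(E, j) = -28 (y(E, j) = -12 + 4*(-4) = -12 - 16 = -28)
s = -59401/35922 (s = 59401*(-1/35922) = -59401/35922 ≈ -1.6536)
U(D) = 2*D
O(p, w) = 1/15
P(H) = (-28 + H)/(124 + H) (P(H) = (H - 28)/(H + 124) = (-28 + H)/(124 + H))
s/P(O(2, U(M))) = -59401*(124 + 1/15)/(-28 + 1/15)/35922 = -59401/(35922*(-419/15/(1861/15))) = -59401/(35922*((15/1861)*(-419/15))) = -59401/(35922*(-419/1861)) = -59401/35922*(-1861/419) = 110545261/15051318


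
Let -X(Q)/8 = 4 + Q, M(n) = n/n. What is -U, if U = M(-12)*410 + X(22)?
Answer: -202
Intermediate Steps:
M(n) = 1
X(Q) = -32 - 8*Q (X(Q) = -8*(4 + Q) = -32 - 8*Q)
U = 202 (U = 1*410 + (-32 - 8*22) = 410 + (-32 - 176) = 410 - 208 = 202)
-U = -1*202 = -202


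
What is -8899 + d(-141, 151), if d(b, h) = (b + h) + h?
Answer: -8738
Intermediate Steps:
d(b, h) = b + 2*h
-8899 + d(-141, 151) = -8899 + (-141 + 2*151) = -8899 + (-141 + 302) = -8899 + 161 = -8738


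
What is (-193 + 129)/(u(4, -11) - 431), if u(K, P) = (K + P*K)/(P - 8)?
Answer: 1216/8149 ≈ 0.14922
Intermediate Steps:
u(K, P) = (K + K*P)/(-8 + P)
(-193 + 129)/(u(4, -11) - 431) = (-193 + 129)/(4*(1 - 11)/(-8 - 11) - 431) = -64/(4*(-10)/(-19) - 431) = -64/(4*(-1/19)*(-10) - 431) = -64/(40/19 - 431) = -64/(-8149/19) = -64*(-19/8149) = 1216/8149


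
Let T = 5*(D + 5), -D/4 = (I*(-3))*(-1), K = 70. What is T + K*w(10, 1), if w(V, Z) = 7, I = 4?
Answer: 275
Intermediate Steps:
D = -48 (D = -4*4*(-3)*(-1) = -(-48)*(-1) = -4*12 = -48)
T = -215 (T = 5*(-48 + 5) = 5*(-43) = -215)
T + K*w(10, 1) = -215 + 70*7 = -215 + 490 = 275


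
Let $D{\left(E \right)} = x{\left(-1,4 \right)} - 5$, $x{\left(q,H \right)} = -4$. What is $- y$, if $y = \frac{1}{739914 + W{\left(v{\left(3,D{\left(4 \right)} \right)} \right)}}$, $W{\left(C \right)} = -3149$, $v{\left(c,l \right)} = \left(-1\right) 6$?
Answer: $- \frac{1}{736765} \approx -1.3573 \cdot 10^{-6}$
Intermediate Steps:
$D{\left(E \right)} = -9$ ($D{\left(E \right)} = -4 - 5 = -9$)
$v{\left(c,l \right)} = -6$
$y = \frac{1}{736765}$ ($y = \frac{1}{739914 - 3149} = \frac{1}{736765} \approx 1.3573 \cdot 10^{-6}$)
$- y = \left(-1\right) \frac{1}{736765} = - \frac{1}{736765}$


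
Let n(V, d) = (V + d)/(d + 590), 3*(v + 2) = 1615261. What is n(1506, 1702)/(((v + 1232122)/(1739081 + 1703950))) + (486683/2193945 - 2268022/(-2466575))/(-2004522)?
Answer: 5990679624582502563466270367/2201006528239241523374969850 ≈ 2.7218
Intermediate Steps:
v = 1615255/3 (v = -2 + (⅓)*1615261 = -2 + 1615261/3 = 1615255/3 ≈ 5.3842e+5)
n(V, d) = (V + d)/(590 + d)
n(1506, 1702)/(((v + 1232122)/(1739081 + 1703950))) + (486683/2193945 - 2268022/(-2466575))/(-2004522) = ((1506 + 1702)/(590 + 1702))/(((1615255/3 + 1232122)/(1739081 + 1703950))) + (486683/2193945 - 2268022/(-2466575))/(-2004522) = (3208/2292)/(((5311621/3)/3443031)) + (486683*(1/2193945) - 2268022*(-1/2466575))*(-1/2004522) = ((1/2292)*3208)/(((5311621/3)*(1/3443031))) + (486683/2193945 + 2268022/2466575)*(-1/2004522) = 802/(573*(5311621/10329093)) + (1235271129503/1082305977675)*(-1/2004522) = (802/573)*(10329093/5311621) - 1235271129503/2169506142981046350 = 2761310862/1014519611 - 1235271129503/2169506142981046350 = 5990679624582502563466270367/2201006528239241523374969850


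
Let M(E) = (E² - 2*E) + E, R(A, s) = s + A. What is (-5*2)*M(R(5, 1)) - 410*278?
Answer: -114280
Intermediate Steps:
R(A, s) = A + s
M(E) = E² - E
(-5*2)*M(R(5, 1)) - 410*278 = (-5*2)*((5 + 1)*(-1 + (5 + 1))) - 410*278 = -60*(-1 + 6) - 113980 = -60*5 - 113980 = -10*30 - 113980 = -300 - 113980 = -114280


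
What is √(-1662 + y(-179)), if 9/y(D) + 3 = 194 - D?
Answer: I*√227524470/370 ≈ 40.767*I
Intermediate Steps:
y(D) = 9/(191 - D) (y(D) = 9/(-3 + (194 - D)) = 9/(191 - D))
√(-1662 + y(-179)) = √(-1662 - 9/(-191 - 179)) = √(-1662 - 9/(-370)) = √(-1662 - 9*(-1/370)) = √(-1662 + 9/370) = √(-614931/370) = I*√227524470/370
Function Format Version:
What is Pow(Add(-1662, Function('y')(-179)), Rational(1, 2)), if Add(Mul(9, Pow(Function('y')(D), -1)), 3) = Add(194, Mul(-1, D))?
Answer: Mul(Rational(1, 370), I, Pow(227524470, Rational(1, 2))) ≈ Mul(40.767, I)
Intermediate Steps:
Function('y')(D) = Mul(9, Pow(Add(191, Mul(-1, D)), -1)) (Function('y')(D) = Mul(9, Pow(Add(-3, Add(194, Mul(-1, D))), -1)) = Mul(9, Pow(Add(191, Mul(-1, D)), -1)))
Pow(Add(-1662, Function('y')(-179)), Rational(1, 2)) = Pow(Add(-1662, Mul(-9, Pow(Add(-191, -179), -1))), Rational(1, 2)) = Pow(Add(-1662, Mul(-9, Pow(-370, -1))), Rational(1, 2)) = Pow(Add(-1662, Mul(-9, Rational(-1, 370))), Rational(1, 2)) = Pow(Add(-1662, Rational(9, 370)), Rational(1, 2)) = Pow(Rational(-614931, 370), Rational(1, 2)) = Mul(Rational(1, 370), I, Pow(227524470, Rational(1, 2)))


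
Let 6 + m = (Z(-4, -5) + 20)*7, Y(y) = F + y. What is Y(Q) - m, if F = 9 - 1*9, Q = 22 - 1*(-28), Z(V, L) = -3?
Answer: -63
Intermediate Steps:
Q = 50 (Q = 22 + 28 = 50)
F = 0 (F = 9 - 9 = 0)
Y(y) = y (Y(y) = 0 + y = y)
m = 113 (m = -6 + (-3 + 20)*7 = -6 + 17*7 = -6 + 119 = 113)
Y(Q) - m = 50 - 1*113 = 50 - 113 = -63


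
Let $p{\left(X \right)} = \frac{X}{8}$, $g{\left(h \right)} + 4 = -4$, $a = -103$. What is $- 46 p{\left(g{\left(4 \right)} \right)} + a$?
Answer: $-57$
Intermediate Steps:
$g{\left(h \right)} = -8$ ($g{\left(h \right)} = -4 - 4 = -8$)
$p{\left(X \right)} = \frac{X}{8}$ ($p{\left(X \right)} = X \frac{1}{8} = \frac{X}{8}$)
$- 46 p{\left(g{\left(4 \right)} \right)} + a = - 46 \cdot \frac{1}{8} \left(-8\right) - 103 = \left(-46\right) \left(-1\right) - 103 = 46 - 103 = -57$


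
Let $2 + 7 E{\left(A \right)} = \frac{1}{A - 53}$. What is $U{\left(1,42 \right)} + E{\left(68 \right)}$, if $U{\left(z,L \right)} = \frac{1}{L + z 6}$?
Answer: $- \frac{143}{560} \approx -0.25536$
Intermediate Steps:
$U{\left(z,L \right)} = \frac{1}{L + 6 z}$
$E{\left(A \right)} = - \frac{2}{7} + \frac{1}{7 \left(-53 + A\right)}$ ($E{\left(A \right)} = - \frac{2}{7} + \frac{1}{7 \left(A - 53\right)} = - \frac{2}{7} + \frac{1}{7 \left(-53 + A\right)}$)
$U{\left(1,42 \right)} + E{\left(68 \right)} = \frac{1}{42 + 6 \cdot 1} + \frac{107 - 136}{7 \left(-53 + 68\right)} = \frac{1}{42 + 6} + \frac{107 - 136}{7 \cdot 15} = \frac{1}{48} + \frac{1}{7} \cdot \frac{1}{15} \left(-29\right) = \frac{1}{48} - \frac{29}{105} = - \frac{143}{560}$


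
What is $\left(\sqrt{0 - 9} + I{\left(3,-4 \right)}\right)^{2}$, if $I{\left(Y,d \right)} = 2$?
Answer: $-5 + 12 i \approx -5.0 + 12.0 i$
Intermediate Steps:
$\left(\sqrt{0 - 9} + I{\left(3,-4 \right)}\right)^{2} = \left(\sqrt{0 - 9} + 2\right)^{2} = \left(\sqrt{-9} + 2\right)^{2} = \left(3 i + 2\right)^{2} = \left(2 + 3 i\right)^{2}$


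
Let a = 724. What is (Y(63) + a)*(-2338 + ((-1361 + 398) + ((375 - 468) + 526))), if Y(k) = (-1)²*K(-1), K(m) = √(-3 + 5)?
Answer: -2076432 - 2868*√2 ≈ -2.0805e+6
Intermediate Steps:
K(m) = √2
Y(k) = √2 (Y(k) = (-1)²*√2 = 1*√2 = √2)
(Y(63) + a)*(-2338 + ((-1361 + 398) + ((375 - 468) + 526))) = (√2 + 724)*(-2338 + ((-1361 + 398) + ((375 - 468) + 526))) = (724 + √2)*(-2338 + (-963 + (-93 + 526))) = (724 + √2)*(-2338 + (-963 + 433)) = (724 + √2)*(-2338 - 530) = (724 + √2)*(-2868) = -2076432 - 2868*√2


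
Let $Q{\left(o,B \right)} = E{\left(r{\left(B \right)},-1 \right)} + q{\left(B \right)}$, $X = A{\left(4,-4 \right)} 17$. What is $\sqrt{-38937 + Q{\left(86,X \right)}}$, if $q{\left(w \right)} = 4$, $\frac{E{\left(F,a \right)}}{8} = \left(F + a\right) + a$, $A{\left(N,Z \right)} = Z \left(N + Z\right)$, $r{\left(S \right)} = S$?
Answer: $i \sqrt{38949} \approx 197.35 i$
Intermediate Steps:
$E{\left(F,a \right)} = 8 F + 16 a$ ($E{\left(F,a \right)} = 8 \left(\left(F + a\right) + a\right) = 8 \left(F + 2 a\right) = 8 F + 16 a$)
$X = 0$ ($X = - 4 \left(4 - 4\right) 17 = \left(-4\right) 0 \cdot 17 = 0 \cdot 17 = 0$)
$Q{\left(o,B \right)} = -12 + 8 B$ ($Q{\left(o,B \right)} = \left(8 B + 16 \left(-1\right)\right) + 4 = \left(8 B - 16\right) + 4 = \left(-16 + 8 B\right) + 4 = -12 + 8 B$)
$\sqrt{-38937 + Q{\left(86,X \right)}} = \sqrt{-38937 + \left(-12 + 8 \cdot 0\right)} = \sqrt{-38937 + \left(-12 + 0\right)} = \sqrt{-38937 - 12} = \sqrt{-38949} = i \sqrt{38949}$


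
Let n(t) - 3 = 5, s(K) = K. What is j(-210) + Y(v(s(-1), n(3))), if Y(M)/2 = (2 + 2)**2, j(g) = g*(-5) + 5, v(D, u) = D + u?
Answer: 1087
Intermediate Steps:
n(t) = 8 (n(t) = 3 + 5 = 8)
j(g) = 5 - 5*g (j(g) = -5*g + 5 = 5 - 5*g)
Y(M) = 32 (Y(M) = 2*(2 + 2)**2 = 2*4**2 = 2*16 = 32)
j(-210) + Y(v(s(-1), n(3))) = (5 - 5*(-210)) + 32 = (5 + 1050) + 32 = 1055 + 32 = 1087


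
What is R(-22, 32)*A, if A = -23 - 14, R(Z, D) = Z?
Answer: 814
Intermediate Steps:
A = -37
R(-22, 32)*A = -22*(-37) = 814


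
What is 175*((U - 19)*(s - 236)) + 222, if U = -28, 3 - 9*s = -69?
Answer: 1875522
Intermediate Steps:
s = 8 (s = ⅓ - ⅑*(-69) = ⅓ + 23/3 = 8)
175*((U - 19)*(s - 236)) + 222 = 175*((-28 - 19)*(8 - 236)) + 222 = 175*(-47*(-228)) + 222 = 175*10716 + 222 = 1875300 + 222 = 1875522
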